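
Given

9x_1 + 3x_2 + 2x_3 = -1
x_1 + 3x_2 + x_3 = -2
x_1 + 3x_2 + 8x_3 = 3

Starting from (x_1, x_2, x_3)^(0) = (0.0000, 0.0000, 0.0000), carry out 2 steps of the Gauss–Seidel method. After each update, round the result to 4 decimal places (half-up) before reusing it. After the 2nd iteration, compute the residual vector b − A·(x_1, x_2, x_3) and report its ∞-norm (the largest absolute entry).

Iteration 1:
  x_1 = (-1 - (3)·0.0000 - (2)·0.0000) / (9) = -0.1111
  x_2 = (-2 - (1)·-0.1111 - (1)·0.0000) / (3) = -0.6296
  x_3 = (3 - (1)·-0.1111 - (3)·-0.6296) / (8) = 0.6250
Iteration 2:
  x_1 = (-1 - (3)·-0.6296 - (2)·0.6250) / (9) = -0.0401
  x_2 = (-2 - (1)·-0.0401 - (1)·0.6250) / (3) = -0.8616
  x_3 = (3 - (1)·-0.0401 - (3)·-0.8616) / (8) = 0.7031
Residual b − A·x = (0.5395, -0.0782, 0.0001); ∞-norm = 0.5395

0.5395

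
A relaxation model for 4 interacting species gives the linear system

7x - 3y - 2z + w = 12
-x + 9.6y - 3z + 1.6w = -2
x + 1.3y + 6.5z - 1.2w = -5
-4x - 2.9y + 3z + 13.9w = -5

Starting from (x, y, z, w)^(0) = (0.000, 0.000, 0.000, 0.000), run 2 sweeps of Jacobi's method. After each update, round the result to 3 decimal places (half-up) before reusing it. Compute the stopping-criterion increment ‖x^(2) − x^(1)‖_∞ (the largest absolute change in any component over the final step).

Iteration 1:
  x = (12 - (-3)·0.000 - (-2)·0.000 - (1)·0.000) / (7) = 1.714
  y = (-2 - (-1)·0.000 - (-3)·0.000 - (1.6)·0.000) / (9.6) = -0.208
  z = (-5 - (1)·0.000 - (1.3)·0.000 - (-1.2)·0.000) / (6.5) = -0.769
  w = (-5 - (-4)·0.000 - (-2.9)·0.000 - (3)·0.000) / (13.9) = -0.360
Iteration 2:
  x = (12 - (-3)·-0.208 - (-2)·-0.769 - (1)·-0.360) / (7) = 1.457
  y = (-2 - (-1)·1.714 - (-3)·-0.769 - (1.6)·-0.360) / (9.6) = -0.210
  z = (-5 - (1)·1.714 - (1.3)·-0.208 - (-1.2)·-0.360) / (6.5) = -1.058
  w = (-5 - (-4)·1.714 - (-2.9)·-0.208 - (3)·-0.769) / (13.9) = 0.256
Change: (-0.257, -0.002, -0.289, 0.616) → max |·| = 0.616

0.616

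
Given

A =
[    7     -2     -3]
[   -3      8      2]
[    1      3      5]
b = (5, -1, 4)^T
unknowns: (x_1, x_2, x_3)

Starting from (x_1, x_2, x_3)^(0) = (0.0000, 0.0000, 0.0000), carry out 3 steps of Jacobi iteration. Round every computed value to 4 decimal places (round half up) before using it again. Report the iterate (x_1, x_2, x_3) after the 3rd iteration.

(1.0117, 0.0750, 0.6300)

Iteration 1:
  x_1 = (5 - (-2)·0.0000 - (-3)·0.0000) / (7) = 0.7143
  x_2 = (-1 - (-3)·0.0000 - (2)·0.0000) / (8) = -0.1250
  x_3 = (4 - (1)·0.0000 - (3)·0.0000) / (5) = 0.8000
Iteration 2:
  x_1 = (5 - (-2)·-0.1250 - (-3)·0.8000) / (7) = 1.0214
  x_2 = (-1 - (-3)·0.7143 - (2)·0.8000) / (8) = -0.0571
  x_3 = (4 - (1)·0.7143 - (3)·-0.1250) / (5) = 0.7321
Iteration 3:
  x_1 = (5 - (-2)·-0.0571 - (-3)·0.7321) / (7) = 1.0117
  x_2 = (-1 - (-3)·1.0214 - (2)·0.7321) / (8) = 0.0750
  x_3 = (4 - (1)·1.0214 - (3)·-0.0571) / (5) = 0.6300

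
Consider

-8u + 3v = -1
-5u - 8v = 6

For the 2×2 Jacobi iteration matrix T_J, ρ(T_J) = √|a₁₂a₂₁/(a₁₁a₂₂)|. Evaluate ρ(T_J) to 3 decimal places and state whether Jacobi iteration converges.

0.484

a₁₂a₂₁/(a₁₁a₂₂) = (3)·(-5) / ((-8)·(-8)) = -0.234375
ρ = √|-0.234375| = √0.234375 = 0.484
ρ < 1, so Jacobi converges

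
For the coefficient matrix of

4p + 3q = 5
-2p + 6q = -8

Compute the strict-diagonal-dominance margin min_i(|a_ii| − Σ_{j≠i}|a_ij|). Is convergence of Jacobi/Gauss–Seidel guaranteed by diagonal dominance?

row 1: |4| − (3) = 1
row 2: |6| − (2) = 4
minimum over rows = 1 → strictly diagonally dominant (convergence guaranteed)

1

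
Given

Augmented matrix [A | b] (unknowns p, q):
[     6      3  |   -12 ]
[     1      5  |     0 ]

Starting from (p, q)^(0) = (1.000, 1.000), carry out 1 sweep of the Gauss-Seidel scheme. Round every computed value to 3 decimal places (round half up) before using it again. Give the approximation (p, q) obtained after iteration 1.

(-2.500, 0.500)

Iteration 1:
  p = (-12 - (3)·1.000) / (6) = -2.500
  q = (0 - (1)·-2.500) / (5) = 0.500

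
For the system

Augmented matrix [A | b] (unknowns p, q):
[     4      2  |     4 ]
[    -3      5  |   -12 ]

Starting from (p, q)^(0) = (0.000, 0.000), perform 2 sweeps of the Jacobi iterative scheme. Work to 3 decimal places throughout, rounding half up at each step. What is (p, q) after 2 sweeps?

Iteration 1:
  p = (4 - (2)·0.000) / (4) = 1.000
  q = (-12 - (-3)·0.000) / (5) = -2.400
Iteration 2:
  p = (4 - (2)·-2.400) / (4) = 2.200
  q = (-12 - (-3)·1.000) / (5) = -1.800

(2.200, -1.800)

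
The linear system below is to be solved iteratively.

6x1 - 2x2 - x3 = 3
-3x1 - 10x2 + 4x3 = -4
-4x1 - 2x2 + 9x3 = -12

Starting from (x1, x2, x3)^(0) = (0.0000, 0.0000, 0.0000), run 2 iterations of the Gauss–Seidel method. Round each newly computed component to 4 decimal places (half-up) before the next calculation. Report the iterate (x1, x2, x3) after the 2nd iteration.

Iteration 1:
  x1 = (3 - (-2)·0.0000 - (-1)·0.0000) / (6) = 0.5000
  x2 = (-4 - (-3)·0.5000 - (4)·0.0000) / (-10) = 0.2500
  x3 = (-12 - (-4)·0.5000 - (-2)·0.2500) / (9) = -1.0556
Iteration 2:
  x1 = (3 - (-2)·0.2500 - (-1)·-1.0556) / (6) = 0.4074
  x2 = (-4 - (-3)·0.4074 - (4)·-1.0556) / (-10) = -0.1445
  x3 = (-12 - (-4)·0.4074 - (-2)·-0.1445) / (9) = -1.1844

(0.4074, -0.1445, -1.1844)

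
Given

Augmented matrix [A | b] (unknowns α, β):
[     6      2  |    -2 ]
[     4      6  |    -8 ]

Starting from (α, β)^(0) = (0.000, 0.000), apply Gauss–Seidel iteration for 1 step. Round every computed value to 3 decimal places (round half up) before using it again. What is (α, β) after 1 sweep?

Iteration 1:
  α = (-2 - (2)·0.000) / (6) = -0.333
  β = (-8 - (4)·-0.333) / (6) = -1.111

(-0.333, -1.111)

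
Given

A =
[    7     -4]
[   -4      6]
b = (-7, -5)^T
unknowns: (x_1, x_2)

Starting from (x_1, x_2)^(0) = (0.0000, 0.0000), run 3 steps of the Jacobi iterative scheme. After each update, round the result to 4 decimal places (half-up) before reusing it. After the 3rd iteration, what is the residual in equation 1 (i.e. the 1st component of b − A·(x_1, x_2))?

Iteration 1:
  x_1 = (-7 - (-4)·0.0000) / (7) = -1.0000
  x_2 = (-5 - (-4)·0.0000) / (6) = -0.8333
Iteration 2:
  x_1 = (-7 - (-4)·-0.8333) / (7) = -1.4762
  x_2 = (-5 - (-4)·-1.0000) / (6) = -1.5000
Iteration 3:
  x_1 = (-7 - (-4)·-1.5000) / (7) = -1.8571
  x_2 = (-5 - (-4)·-1.4762) / (6) = -1.8175
Residual b − A·x = (-1.2703, -1.5234)

-1.2703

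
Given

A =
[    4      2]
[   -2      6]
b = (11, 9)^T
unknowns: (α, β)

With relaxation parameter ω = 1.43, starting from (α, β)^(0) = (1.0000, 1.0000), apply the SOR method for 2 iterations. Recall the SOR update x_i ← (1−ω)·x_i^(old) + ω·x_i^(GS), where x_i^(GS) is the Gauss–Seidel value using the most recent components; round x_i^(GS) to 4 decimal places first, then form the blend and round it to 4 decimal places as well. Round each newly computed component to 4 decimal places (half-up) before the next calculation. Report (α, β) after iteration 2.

(0.5576, 1.1020)

Iteration 1:
  α: GS value = (11 - (2)·1.0000) / (4) = 2.2500;  α ← (1−ω)·1.0000 + ω·2.2500 = 2.7875
  β: GS value = (9 - (-2)·2.7875) / (6) = 2.4292;  β ← (1−ω)·1.0000 + ω·2.4292 = 3.0438
Iteration 2:
  α: GS value = (11 - (2)·3.0438) / (4) = 1.2281;  α ← (1−ω)·2.7875 + ω·1.2281 = 0.5576
  β: GS value = (9 - (-2)·0.5576) / (6) = 1.6859;  β ← (1−ω)·3.0438 + ω·1.6859 = 1.1020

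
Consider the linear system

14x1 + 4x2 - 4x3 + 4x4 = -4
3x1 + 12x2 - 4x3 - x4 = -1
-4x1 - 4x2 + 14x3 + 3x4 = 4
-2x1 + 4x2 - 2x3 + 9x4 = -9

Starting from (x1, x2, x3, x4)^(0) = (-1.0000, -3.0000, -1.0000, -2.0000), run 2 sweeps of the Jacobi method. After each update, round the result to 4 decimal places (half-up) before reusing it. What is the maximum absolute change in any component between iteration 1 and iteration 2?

Iteration 1:
  x1 = (-4 - (4)·-3.0000 - (-4)·-1.0000 - (4)·-2.0000) / (14) = 0.8571
  x2 = (-1 - (3)·-1.0000 - (-4)·-1.0000 - (-1)·-2.0000) / (12) = -0.3333
  x3 = (4 - (-4)·-1.0000 - (-4)·-3.0000 - (3)·-2.0000) / (14) = -0.4286
  x4 = (-9 - (-2)·-1.0000 - (4)·-3.0000 - (-2)·-1.0000) / (9) = -0.1111
Iteration 2:
  x1 = (-4 - (4)·-0.3333 - (-4)·-0.4286 - (4)·-0.1111) / (14) = -0.2812
  x2 = (-1 - (3)·0.8571 - (-4)·-0.4286 - (-1)·-0.1111) / (12) = -0.4497
  x3 = (4 - (-4)·0.8571 - (-4)·-0.3333 - (3)·-0.1111) / (14) = 0.4592
  x4 = (-9 - (-2)·0.8571 - (4)·-0.3333 - (-2)·-0.4286) / (9) = -0.7566
Change: (-1.1383, -0.1164, 0.8878, -0.6455) → max |·| = 1.1383

1.1383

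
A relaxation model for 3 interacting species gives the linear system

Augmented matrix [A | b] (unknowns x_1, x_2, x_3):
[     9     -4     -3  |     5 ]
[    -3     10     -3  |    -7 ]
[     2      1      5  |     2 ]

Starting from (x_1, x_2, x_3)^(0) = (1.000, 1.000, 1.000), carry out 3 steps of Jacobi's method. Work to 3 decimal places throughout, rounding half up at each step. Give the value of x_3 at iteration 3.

0.294

Iteration 1:
  x_1 = (5 - (-4)·1.000 - (-3)·1.000) / (9) = 1.333
  x_2 = (-7 - (-3)·1.000 - (-3)·1.000) / (10) = -0.100
  x_3 = (2 - (2)·1.000 - (1)·1.000) / (5) = -0.200
Iteration 2:
  x_1 = (5 - (-4)·-0.100 - (-3)·-0.200) / (9) = 0.444
  x_2 = (-7 - (-3)·1.333 - (-3)·-0.200) / (10) = -0.360
  x_3 = (2 - (2)·1.333 - (1)·-0.100) / (5) = -0.113
Iteration 3:
  x_1 = (5 - (-4)·-0.360 - (-3)·-0.113) / (9) = 0.358
  x_2 = (-7 - (-3)·0.444 - (-3)·-0.113) / (10) = -0.601
  x_3 = (2 - (2)·0.444 - (1)·-0.360) / (5) = 0.294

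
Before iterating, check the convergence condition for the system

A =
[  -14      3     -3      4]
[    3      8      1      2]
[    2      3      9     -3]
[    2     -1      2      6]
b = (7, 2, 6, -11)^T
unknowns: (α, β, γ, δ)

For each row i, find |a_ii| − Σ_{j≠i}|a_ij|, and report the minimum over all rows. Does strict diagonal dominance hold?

row 1: |-14| − (3+3+4) = 4
row 2: |8| − (3+1+2) = 2
row 3: |9| − (2+3+3) = 1
row 4: |6| − (2+1+2) = 1
minimum over rows = 1 → strictly diagonally dominant (convergence guaranteed)

1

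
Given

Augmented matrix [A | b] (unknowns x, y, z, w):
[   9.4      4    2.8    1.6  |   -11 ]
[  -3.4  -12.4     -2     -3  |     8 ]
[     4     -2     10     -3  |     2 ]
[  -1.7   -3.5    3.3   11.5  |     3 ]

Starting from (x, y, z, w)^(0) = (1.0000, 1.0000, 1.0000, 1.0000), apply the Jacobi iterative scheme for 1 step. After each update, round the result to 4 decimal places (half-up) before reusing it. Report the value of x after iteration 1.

-2.0638

Iteration 1:
  x = (-11 - (4)·1.0000 - (2.8)·1.0000 - (1.6)·1.0000) / (9.4) = -2.0638
  y = (8 - (-3.4)·1.0000 - (-2)·1.0000 - (-3)·1.0000) / (-12.4) = -1.3226
  z = (2 - (4)·1.0000 - (-2)·1.0000 - (-3)·1.0000) / (10) = 0.3000
  w = (3 - (-1.7)·1.0000 - (-3.5)·1.0000 - (3.3)·1.0000) / (11.5) = 0.4261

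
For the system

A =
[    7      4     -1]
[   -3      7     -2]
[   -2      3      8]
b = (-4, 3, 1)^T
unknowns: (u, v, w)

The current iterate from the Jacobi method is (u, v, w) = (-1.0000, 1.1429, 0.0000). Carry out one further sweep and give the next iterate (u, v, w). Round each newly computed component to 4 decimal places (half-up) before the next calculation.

One sweep:
  u = (-4 - (4)·1.1429 - (-1)·0.0000) / (7) = -1.2245
  v = (3 - (-3)·-1.0000 - (-2)·0.0000) / (7) = 0.0000
  w = (1 - (-2)·-1.0000 - (3)·1.1429) / (8) = -0.5536

(-1.2245, 0.0000, -0.5536)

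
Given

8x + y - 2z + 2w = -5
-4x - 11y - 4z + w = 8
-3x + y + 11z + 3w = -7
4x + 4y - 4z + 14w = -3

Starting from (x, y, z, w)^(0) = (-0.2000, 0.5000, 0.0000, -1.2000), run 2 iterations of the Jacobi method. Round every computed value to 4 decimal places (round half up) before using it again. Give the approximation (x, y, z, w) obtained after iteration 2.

(-0.5568, -0.4649, -0.5908, -0.0023)

Iteration 1:
  x = (-5 - (1)·0.5000 - (-2)·0.0000 - (2)·-1.2000) / (8) = -0.3875
  y = (8 - (-4)·-0.2000 - (-4)·0.0000 - (1)·-1.2000) / (-11) = -0.7636
  z = (-7 - (-3)·-0.2000 - (1)·0.5000 - (3)·-1.2000) / (11) = -0.4091
  w = (-3 - (4)·-0.2000 - (4)·0.5000 - (-4)·0.0000) / (14) = -0.3000
Iteration 2:
  x = (-5 - (1)·-0.7636 - (-2)·-0.4091 - (2)·-0.3000) / (8) = -0.5568
  y = (8 - (-4)·-0.3875 - (-4)·-0.4091 - (1)·-0.3000) / (-11) = -0.4649
  z = (-7 - (-3)·-0.3875 - (1)·-0.7636 - (3)·-0.3000) / (11) = -0.5908
  w = (-3 - (4)·-0.3875 - (4)·-0.7636 - (-4)·-0.4091) / (14) = -0.0023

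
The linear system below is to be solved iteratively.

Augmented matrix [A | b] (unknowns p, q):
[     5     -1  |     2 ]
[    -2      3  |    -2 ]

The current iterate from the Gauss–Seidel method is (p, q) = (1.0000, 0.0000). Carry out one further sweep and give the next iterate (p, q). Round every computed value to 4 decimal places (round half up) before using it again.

(0.4000, -0.4000)

One sweep:
  p = (2 - (-1)·0.0000) / (5) = 0.4000
  q = (-2 - (-2)·0.4000) / (3) = -0.4000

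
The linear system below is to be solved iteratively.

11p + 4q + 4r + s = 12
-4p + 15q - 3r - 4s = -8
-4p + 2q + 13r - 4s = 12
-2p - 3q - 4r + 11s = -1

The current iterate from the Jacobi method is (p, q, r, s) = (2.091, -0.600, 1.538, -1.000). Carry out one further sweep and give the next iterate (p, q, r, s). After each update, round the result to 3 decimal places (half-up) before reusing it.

One sweep:
  p = (12 - (4)·-0.600 - (4)·1.538 - (1)·-1.000) / (11) = 0.841
  q = (-8 - (-4)·2.091 - (-3)·1.538 - (-4)·-1.000) / (15) = 0.065
  r = (12 - (-4)·2.091 - (2)·-0.600 - (-4)·-1.000) / (13) = 1.351
  s = (-1 - (-2)·2.091 - (-3)·-0.600 - (-4)·1.538) / (11) = 0.685

(0.841, 0.065, 1.351, 0.685)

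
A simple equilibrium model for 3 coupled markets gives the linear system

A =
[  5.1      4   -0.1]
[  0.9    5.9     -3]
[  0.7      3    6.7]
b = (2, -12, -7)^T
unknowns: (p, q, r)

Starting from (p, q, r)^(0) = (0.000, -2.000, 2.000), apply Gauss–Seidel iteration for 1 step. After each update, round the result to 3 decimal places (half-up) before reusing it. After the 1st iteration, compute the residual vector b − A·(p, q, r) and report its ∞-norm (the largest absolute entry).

7.986

Iteration 1:
  p = (2 - (4)·-2.000 - (-0.1)·2.000) / (5.1) = 2.000
  q = (-12 - (0.9)·2.000 - (-3)·2.000) / (5.9) = -1.322
  r = (-7 - (0.7)·2.000 - (3)·-1.322) / (6.7) = -0.662
Residual b − A·x = (-2.978, -7.986, 0.001); ∞-norm = 7.986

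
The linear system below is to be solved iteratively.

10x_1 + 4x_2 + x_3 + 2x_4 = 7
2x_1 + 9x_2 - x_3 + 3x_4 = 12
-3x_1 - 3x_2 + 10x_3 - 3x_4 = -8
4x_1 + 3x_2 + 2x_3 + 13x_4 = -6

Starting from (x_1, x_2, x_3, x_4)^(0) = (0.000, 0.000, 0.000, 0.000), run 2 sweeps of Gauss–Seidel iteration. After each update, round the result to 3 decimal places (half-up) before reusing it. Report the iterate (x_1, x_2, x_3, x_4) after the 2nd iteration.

(0.435, 1.514, -0.489, -0.870)

Iteration 1:
  x_1 = (7 - (4)·0.000 - (1)·0.000 - (2)·0.000) / (10) = 0.700
  x_2 = (12 - (2)·0.700 - (-1)·0.000 - (3)·0.000) / (9) = 1.178
  x_3 = (-8 - (-3)·0.700 - (-3)·1.178 - (-3)·0.000) / (10) = -0.237
  x_4 = (-6 - (4)·0.700 - (3)·1.178 - (2)·-0.237) / (13) = -0.912
Iteration 2:
  x_1 = (7 - (4)·1.178 - (1)·-0.237 - (2)·-0.912) / (10) = 0.435
  x_2 = (12 - (2)·0.435 - (-1)·-0.237 - (3)·-0.912) / (9) = 1.514
  x_3 = (-8 - (-3)·0.435 - (-3)·1.514 - (-3)·-0.912) / (10) = -0.489
  x_4 = (-6 - (4)·0.435 - (3)·1.514 - (2)·-0.489) / (13) = -0.870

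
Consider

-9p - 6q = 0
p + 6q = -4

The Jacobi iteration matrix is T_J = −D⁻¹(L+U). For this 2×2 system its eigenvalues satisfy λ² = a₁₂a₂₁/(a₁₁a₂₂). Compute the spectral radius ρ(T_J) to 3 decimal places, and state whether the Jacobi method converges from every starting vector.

a₁₂a₂₁/(a₁₁a₂₂) = (-6)·(1) / ((-9)·(6)) = 0.111111
ρ = √|0.111111| = √0.111111 = 0.333
ρ < 1, so Jacobi converges

0.333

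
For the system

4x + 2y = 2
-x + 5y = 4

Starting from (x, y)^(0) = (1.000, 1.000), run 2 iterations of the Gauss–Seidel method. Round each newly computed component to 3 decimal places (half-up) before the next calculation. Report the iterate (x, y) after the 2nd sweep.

Iteration 1:
  x = (2 - (2)·1.000) / (4) = 0.000
  y = (4 - (-1)·0.000) / (5) = 0.800
Iteration 2:
  x = (2 - (2)·0.800) / (4) = 0.100
  y = (4 - (-1)·0.100) / (5) = 0.820

(0.100, 0.820)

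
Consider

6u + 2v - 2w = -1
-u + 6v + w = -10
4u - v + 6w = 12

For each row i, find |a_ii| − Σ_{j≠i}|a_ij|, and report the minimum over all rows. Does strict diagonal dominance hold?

row 1: |6| − (2+2) = 2
row 2: |6| − (1+1) = 4
row 3: |6| − (4+1) = 1
minimum over rows = 1 → strictly diagonally dominant (convergence guaranteed)

1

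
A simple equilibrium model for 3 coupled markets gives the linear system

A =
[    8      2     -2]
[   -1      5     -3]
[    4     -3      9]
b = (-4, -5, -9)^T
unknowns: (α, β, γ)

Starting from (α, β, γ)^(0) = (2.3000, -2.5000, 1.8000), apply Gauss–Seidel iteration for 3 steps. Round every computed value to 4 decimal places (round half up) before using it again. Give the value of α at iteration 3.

Iteration 1:
  α = (-4 - (2)·-2.5000 - (-2)·1.8000) / (8) = 0.5750
  β = (-5 - (-1)·0.5750 - (-3)·1.8000) / (5) = 0.1950
  γ = (-9 - (4)·0.5750 - (-3)·0.1950) / (9) = -1.1906
Iteration 2:
  α = (-4 - (2)·0.1950 - (-2)·-1.1906) / (8) = -0.8464
  β = (-5 - (-1)·-0.8464 - (-3)·-1.1906) / (5) = -1.8836
  γ = (-9 - (4)·-0.8464 - (-3)·-1.8836) / (9) = -1.2517
Iteration 3:
  α = (-4 - (2)·-1.8836 - (-2)·-1.2517) / (8) = -0.3420
  β = (-5 - (-1)·-0.3420 - (-3)·-1.2517) / (5) = -1.8194
  γ = (-9 - (4)·-0.3420 - (-3)·-1.8194) / (9) = -1.4545

-0.3420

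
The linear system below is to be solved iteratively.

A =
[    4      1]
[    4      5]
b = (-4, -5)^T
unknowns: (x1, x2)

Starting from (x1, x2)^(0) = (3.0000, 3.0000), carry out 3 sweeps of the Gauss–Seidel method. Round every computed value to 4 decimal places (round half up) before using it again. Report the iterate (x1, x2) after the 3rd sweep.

Iteration 1:
  x1 = (-4 - (1)·3.0000) / (4) = -1.7500
  x2 = (-5 - (4)·-1.7500) / (5) = 0.4000
Iteration 2:
  x1 = (-4 - (1)·0.4000) / (4) = -1.1000
  x2 = (-5 - (4)·-1.1000) / (5) = -0.1200
Iteration 3:
  x1 = (-4 - (1)·-0.1200) / (4) = -0.9700
  x2 = (-5 - (4)·-0.9700) / (5) = -0.2240

(-0.9700, -0.2240)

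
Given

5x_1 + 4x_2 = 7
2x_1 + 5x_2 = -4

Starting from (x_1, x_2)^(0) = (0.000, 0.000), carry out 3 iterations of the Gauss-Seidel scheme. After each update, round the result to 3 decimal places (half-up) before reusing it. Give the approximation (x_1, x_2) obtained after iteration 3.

Iteration 1:
  x_1 = (7 - (4)·0.000) / (5) = 1.400
  x_2 = (-4 - (2)·1.400) / (5) = -1.360
Iteration 2:
  x_1 = (7 - (4)·-1.360) / (5) = 2.488
  x_2 = (-4 - (2)·2.488) / (5) = -1.795
Iteration 3:
  x_1 = (7 - (4)·-1.795) / (5) = 2.836
  x_2 = (-4 - (2)·2.836) / (5) = -1.934

(2.836, -1.934)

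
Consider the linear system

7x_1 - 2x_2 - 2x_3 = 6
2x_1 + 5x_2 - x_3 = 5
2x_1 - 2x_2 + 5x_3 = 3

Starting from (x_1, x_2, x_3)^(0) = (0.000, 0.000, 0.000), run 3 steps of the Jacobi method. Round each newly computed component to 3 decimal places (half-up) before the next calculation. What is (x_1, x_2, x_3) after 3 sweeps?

(1.267, 0.606, 0.385)

Iteration 1:
  x_1 = (6 - (-2)·0.000 - (-2)·0.000) / (7) = 0.857
  x_2 = (5 - (2)·0.000 - (-1)·0.000) / (5) = 1.000
  x_3 = (3 - (2)·0.000 - (-2)·0.000) / (5) = 0.600
Iteration 2:
  x_1 = (6 - (-2)·1.000 - (-2)·0.600) / (7) = 1.314
  x_2 = (5 - (2)·0.857 - (-1)·0.600) / (5) = 0.777
  x_3 = (3 - (2)·0.857 - (-2)·1.000) / (5) = 0.657
Iteration 3:
  x_1 = (6 - (-2)·0.777 - (-2)·0.657) / (7) = 1.267
  x_2 = (5 - (2)·1.314 - (-1)·0.657) / (5) = 0.606
  x_3 = (3 - (2)·1.314 - (-2)·0.777) / (5) = 0.385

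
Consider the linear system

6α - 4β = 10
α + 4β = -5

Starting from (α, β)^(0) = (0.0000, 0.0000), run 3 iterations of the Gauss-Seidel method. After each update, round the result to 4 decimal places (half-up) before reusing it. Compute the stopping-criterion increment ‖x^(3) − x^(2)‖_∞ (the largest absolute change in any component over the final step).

0.1852

Iteration 1:
  α = (10 - (-4)·0.0000) / (6) = 1.6667
  β = (-5 - (1)·1.6667) / (4) = -1.6667
Iteration 2:
  α = (10 - (-4)·-1.6667) / (6) = 0.5555
  β = (-5 - (1)·0.5555) / (4) = -1.3889
Iteration 3:
  α = (10 - (-4)·-1.3889) / (6) = 0.7407
  β = (-5 - (1)·0.7407) / (4) = -1.4352
Change: (0.1852, -0.0463) → max |·| = 0.1852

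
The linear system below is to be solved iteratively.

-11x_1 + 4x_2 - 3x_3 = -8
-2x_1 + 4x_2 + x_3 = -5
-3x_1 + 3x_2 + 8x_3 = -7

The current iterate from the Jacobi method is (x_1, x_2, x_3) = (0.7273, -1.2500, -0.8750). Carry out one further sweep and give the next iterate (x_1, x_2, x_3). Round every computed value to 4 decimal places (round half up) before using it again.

(0.5114, -0.6676, -0.1335)

One sweep:
  x_1 = (-8 - (4)·-1.2500 - (-3)·-0.8750) / (-11) = 0.5114
  x_2 = (-5 - (-2)·0.7273 - (1)·-0.8750) / (4) = -0.6676
  x_3 = (-7 - (-3)·0.7273 - (3)·-1.2500) / (8) = -0.1335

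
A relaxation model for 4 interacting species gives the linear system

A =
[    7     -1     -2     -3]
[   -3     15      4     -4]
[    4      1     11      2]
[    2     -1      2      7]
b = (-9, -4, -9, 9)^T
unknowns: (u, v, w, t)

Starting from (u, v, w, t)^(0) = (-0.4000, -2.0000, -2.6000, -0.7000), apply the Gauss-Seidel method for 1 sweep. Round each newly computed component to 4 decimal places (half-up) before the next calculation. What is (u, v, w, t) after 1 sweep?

(-2.6143, -0.2829, 0.2855, 1.9107)

Iteration 1:
  u = (-9 - (-1)·-2.0000 - (-2)·-2.6000 - (-3)·-0.7000) / (7) = -2.6143
  v = (-4 - (-3)·-2.6143 - (4)·-2.6000 - (-4)·-0.7000) / (15) = -0.2829
  w = (-9 - (4)·-2.6143 - (1)·-0.2829 - (2)·-0.7000) / (11) = 0.2855
  t = (9 - (2)·-2.6143 - (-1)·-0.2829 - (2)·0.2855) / (7) = 1.9107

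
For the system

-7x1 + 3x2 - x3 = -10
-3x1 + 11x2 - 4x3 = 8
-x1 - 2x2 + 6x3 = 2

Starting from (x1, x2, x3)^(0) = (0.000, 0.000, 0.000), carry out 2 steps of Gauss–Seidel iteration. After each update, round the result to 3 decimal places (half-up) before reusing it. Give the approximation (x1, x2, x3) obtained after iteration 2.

Iteration 1:
  x1 = (-10 - (3)·0.000 - (-1)·0.000) / (-7) = 1.429
  x2 = (8 - (-3)·1.429 - (-4)·0.000) / (11) = 1.117
  x3 = (2 - (-1)·1.429 - (-2)·1.117) / (6) = 0.944
Iteration 2:
  x1 = (-10 - (3)·1.117 - (-1)·0.944) / (-7) = 1.772
  x2 = (8 - (-3)·1.772 - (-4)·0.944) / (11) = 1.554
  x3 = (2 - (-1)·1.772 - (-2)·1.554) / (6) = 1.147

(1.772, 1.554, 1.147)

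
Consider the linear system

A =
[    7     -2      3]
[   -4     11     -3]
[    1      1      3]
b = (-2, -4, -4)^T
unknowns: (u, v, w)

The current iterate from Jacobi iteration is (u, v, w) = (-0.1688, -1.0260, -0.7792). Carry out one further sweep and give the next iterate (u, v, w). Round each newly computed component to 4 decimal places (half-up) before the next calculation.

(-0.2449, -0.6375, -0.9351)

One sweep:
  u = (-2 - (-2)·-1.0260 - (3)·-0.7792) / (7) = -0.2449
  v = (-4 - (-4)·-0.1688 - (-3)·-0.7792) / (11) = -0.6375
  w = (-4 - (1)·-0.1688 - (1)·-1.0260) / (3) = -0.9351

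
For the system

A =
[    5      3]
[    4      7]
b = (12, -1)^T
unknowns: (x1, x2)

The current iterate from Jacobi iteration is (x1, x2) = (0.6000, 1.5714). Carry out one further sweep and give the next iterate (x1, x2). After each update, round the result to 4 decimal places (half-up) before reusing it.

One sweep:
  x1 = (12 - (3)·1.5714) / (5) = 1.4572
  x2 = (-1 - (4)·0.6000) / (7) = -0.4857

(1.4572, -0.4857)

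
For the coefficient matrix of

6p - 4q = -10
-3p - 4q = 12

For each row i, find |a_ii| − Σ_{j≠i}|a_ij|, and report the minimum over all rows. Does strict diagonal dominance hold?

1

row 1: |6| − (4) = 2
row 2: |-4| − (3) = 1
minimum over rows = 1 → strictly diagonally dominant (convergence guaranteed)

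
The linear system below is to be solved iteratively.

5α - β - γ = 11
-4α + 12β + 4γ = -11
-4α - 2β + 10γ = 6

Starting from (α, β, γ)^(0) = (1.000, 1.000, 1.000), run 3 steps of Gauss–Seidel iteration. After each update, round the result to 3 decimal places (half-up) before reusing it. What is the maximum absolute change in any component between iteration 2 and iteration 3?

Iteration 1:
  α = (11 - (-1)·1.000 - (-1)·1.000) / (5) = 2.600
  β = (-11 - (-4)·2.600 - (4)·1.000) / (12) = -0.383
  γ = (6 - (-4)·2.600 - (-2)·-0.383) / (10) = 1.563
Iteration 2:
  α = (11 - (-1)·-0.383 - (-1)·1.563) / (5) = 2.436
  β = (-11 - (-4)·2.436 - (4)·1.563) / (12) = -0.626
  γ = (6 - (-4)·2.436 - (-2)·-0.626) / (10) = 1.449
Iteration 3:
  α = (11 - (-1)·-0.626 - (-1)·1.449) / (5) = 2.365
  β = (-11 - (-4)·2.365 - (4)·1.449) / (12) = -0.611
  γ = (6 - (-4)·2.365 - (-2)·-0.611) / (10) = 1.424
Change: (-0.071, 0.015, -0.025) → max |·| = 0.071

0.071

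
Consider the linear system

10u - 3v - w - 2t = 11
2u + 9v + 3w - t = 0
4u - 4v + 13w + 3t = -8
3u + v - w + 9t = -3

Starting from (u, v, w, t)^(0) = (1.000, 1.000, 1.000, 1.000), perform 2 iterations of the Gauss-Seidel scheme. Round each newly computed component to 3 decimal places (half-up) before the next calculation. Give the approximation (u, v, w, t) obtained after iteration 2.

Iteration 1:
  u = (11 - (-3)·1.000 - (-1)·1.000 - (-2)·1.000) / (10) = 1.700
  v = (0 - (2)·1.700 - (3)·1.000 - (-1)·1.000) / (9) = -0.600
  w = (-8 - (4)·1.700 - (-4)·-0.600 - (3)·1.000) / (13) = -1.554
  t = (-3 - (3)·1.700 - (1)·-0.600 - (-1)·-1.554) / (9) = -1.006
Iteration 2:
  u = (11 - (-3)·-0.600 - (-1)·-1.554 - (-2)·-1.006) / (10) = 0.563
  v = (0 - (2)·0.563 - (3)·-1.554 - (-1)·-1.006) / (9) = 0.281
  w = (-8 - (4)·0.563 - (-4)·0.281 - (3)·-1.006) / (13) = -0.470
  t = (-3 - (3)·0.563 - (1)·0.281 - (-1)·-0.470) / (9) = -0.604

(0.563, 0.281, -0.470, -0.604)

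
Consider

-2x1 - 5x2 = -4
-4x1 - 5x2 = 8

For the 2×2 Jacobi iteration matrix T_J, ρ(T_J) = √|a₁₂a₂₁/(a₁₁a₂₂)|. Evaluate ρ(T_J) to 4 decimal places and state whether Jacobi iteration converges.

1.4142

a₁₂a₂₁/(a₁₁a₂₂) = (-5)·(-4) / ((-2)·(-5)) = 2.000000
ρ = √|2.000000| = √2.000000 = 1.4142
ρ > 1, so Jacobi diverges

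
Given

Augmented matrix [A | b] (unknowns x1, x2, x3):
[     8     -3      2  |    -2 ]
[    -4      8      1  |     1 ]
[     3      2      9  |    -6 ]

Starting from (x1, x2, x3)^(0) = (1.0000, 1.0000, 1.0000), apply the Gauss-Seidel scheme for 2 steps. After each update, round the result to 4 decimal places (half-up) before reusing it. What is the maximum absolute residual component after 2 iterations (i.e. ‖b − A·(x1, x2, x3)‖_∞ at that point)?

0.7042

Iteration 1:
  x1 = (-2 - (-3)·1.0000 - (2)·1.0000) / (8) = -0.1250
  x2 = (1 - (-4)·-0.1250 - (1)·1.0000) / (8) = -0.0625
  x3 = (-6 - (3)·-0.1250 - (2)·-0.0625) / (9) = -0.6111
Iteration 2:
  x1 = (-2 - (-3)·-0.0625 - (2)·-0.6111) / (8) = -0.1207
  x2 = (1 - (-4)·-0.1207 - (1)·-0.6111) / (8) = 0.1410
  x3 = (-6 - (3)·-0.1207 - (2)·0.1410) / (9) = -0.6578
Residual b − A·x = (0.7042, 0.0470, 0.0003); ∞-norm = 0.7042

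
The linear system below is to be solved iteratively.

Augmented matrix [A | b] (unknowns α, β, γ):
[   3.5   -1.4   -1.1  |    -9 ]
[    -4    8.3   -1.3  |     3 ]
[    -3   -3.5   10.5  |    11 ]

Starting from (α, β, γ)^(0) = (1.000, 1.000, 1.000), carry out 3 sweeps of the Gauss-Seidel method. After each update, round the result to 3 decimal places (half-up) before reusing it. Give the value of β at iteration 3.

-1.029

Iteration 1:
  α = (-9 - (-1.4)·1.000 - (-1.1)·1.000) / (3.5) = -1.857
  β = (3 - (-4)·-1.857 - (-1.3)·1.000) / (8.3) = -0.377
  γ = (11 - (-3)·-1.857 - (-3.5)·-0.377) / (10.5) = 0.391
Iteration 2:
  α = (-9 - (-1.4)·-0.377 - (-1.1)·0.391) / (3.5) = -2.599
  β = (3 - (-4)·-2.599 - (-1.3)·0.391) / (8.3) = -0.830
  γ = (11 - (-3)·-2.599 - (-3.5)·-0.830) / (10.5) = 0.028
Iteration 3:
  α = (-9 - (-1.4)·-0.830 - (-1.1)·0.028) / (3.5) = -2.895
  β = (3 - (-4)·-2.895 - (-1.3)·0.028) / (8.3) = -1.029
  γ = (11 - (-3)·-2.895 - (-3.5)·-1.029) / (10.5) = -0.123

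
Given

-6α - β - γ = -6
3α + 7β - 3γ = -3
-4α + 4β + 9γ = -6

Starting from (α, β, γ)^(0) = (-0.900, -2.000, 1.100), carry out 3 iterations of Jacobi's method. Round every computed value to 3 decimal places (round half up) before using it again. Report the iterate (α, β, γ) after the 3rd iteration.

(1.224, -0.987, 0.203)

Iteration 1:
  α = (-6 - (-1)·-2.000 - (-1)·1.100) / (-6) = 1.150
  β = (-3 - (3)·-0.900 - (-3)·1.100) / (7) = 0.429
  γ = (-6 - (-4)·-0.900 - (4)·-2.000) / (9) = -0.178
Iteration 2:
  α = (-6 - (-1)·0.429 - (-1)·-0.178) / (-6) = 0.958
  β = (-3 - (3)·1.150 - (-3)·-0.178) / (7) = -0.998
  γ = (-6 - (-4)·1.150 - (4)·0.429) / (9) = -0.346
Iteration 3:
  α = (-6 - (-1)·-0.998 - (-1)·-0.346) / (-6) = 1.224
  β = (-3 - (3)·0.958 - (-3)·-0.346) / (7) = -0.987
  γ = (-6 - (-4)·0.958 - (4)·-0.998) / (9) = 0.203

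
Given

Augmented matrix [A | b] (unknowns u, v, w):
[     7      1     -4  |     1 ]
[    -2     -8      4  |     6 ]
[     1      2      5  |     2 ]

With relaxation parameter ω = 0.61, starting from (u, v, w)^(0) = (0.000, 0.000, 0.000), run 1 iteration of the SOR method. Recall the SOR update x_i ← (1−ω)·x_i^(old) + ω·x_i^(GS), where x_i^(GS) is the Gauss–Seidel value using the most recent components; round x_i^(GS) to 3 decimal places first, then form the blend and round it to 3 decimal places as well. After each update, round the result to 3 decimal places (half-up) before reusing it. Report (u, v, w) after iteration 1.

(0.087, -0.471, 0.348)

Iteration 1:
  u: GS value = (1 - (1)·0.000 - (-4)·0.000) / (7) = 0.143;  u ← (1−ω)·0.000 + ω·0.143 = 0.087
  v: GS value = (6 - (-2)·0.087 - (4)·0.000) / (-8) = -0.772;  v ← (1−ω)·0.000 + ω·-0.772 = -0.471
  w: GS value = (2 - (1)·0.087 - (2)·-0.471) / (5) = 0.571;  w ← (1−ω)·0.000 + ω·0.571 = 0.348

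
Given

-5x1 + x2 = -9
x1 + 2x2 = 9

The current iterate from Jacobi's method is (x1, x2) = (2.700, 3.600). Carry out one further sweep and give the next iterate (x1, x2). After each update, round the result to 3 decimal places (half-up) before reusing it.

One sweep:
  x1 = (-9 - (1)·3.600) / (-5) = 2.520
  x2 = (9 - (1)·2.700) / (2) = 3.150

(2.520, 3.150)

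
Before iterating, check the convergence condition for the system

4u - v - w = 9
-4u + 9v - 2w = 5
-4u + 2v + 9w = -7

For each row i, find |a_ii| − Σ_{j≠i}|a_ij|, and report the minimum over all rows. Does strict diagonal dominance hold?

row 1: |4| − (1+1) = 2
row 2: |9| − (4+2) = 3
row 3: |9| − (4+2) = 3
minimum over rows = 2 → strictly diagonally dominant (convergence guaranteed)

2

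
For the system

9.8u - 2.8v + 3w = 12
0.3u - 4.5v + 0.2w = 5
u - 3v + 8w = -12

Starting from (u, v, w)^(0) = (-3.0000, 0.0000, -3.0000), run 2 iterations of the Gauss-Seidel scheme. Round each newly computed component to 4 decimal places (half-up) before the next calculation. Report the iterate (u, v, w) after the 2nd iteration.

Iteration 1:
  u = (12 - (-2.8)·0.0000 - (3)·-3.0000) / (9.8) = 2.1429
  v = (5 - (0.3)·2.1429 - (0.2)·-3.0000) / (-4.5) = -1.1016
  w = (-12 - (1)·2.1429 - (-3)·-1.1016) / (8) = -2.1810
Iteration 2:
  u = (12 - (-2.8)·-1.1016 - (3)·-2.1810) / (9.8) = 1.5774
  v = (5 - (0.3)·1.5774 - (0.2)·-2.1810) / (-4.5) = -1.1029
  w = (-12 - (1)·1.5774 - (-3)·-1.1029) / (8) = -2.1108

(1.5774, -1.1029, -2.1108)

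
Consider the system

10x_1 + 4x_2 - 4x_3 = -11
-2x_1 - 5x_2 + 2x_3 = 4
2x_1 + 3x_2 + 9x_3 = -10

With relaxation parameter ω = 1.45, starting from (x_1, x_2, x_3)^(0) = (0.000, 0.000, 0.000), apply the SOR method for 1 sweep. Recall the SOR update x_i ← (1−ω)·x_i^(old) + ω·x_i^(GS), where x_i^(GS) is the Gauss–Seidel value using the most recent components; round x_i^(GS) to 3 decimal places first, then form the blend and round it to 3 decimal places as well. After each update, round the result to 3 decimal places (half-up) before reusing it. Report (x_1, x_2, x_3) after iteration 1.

Iteration 1:
  x_1: GS value = (-11 - (4)·0.000 - (-4)·0.000) / (10) = -1.100;  x_1 ← (1−ω)·0.000 + ω·-1.100 = -1.595
  x_2: GS value = (4 - (-2)·-1.595 - (2)·0.000) / (-5) = -0.162;  x_2 ← (1−ω)·0.000 + ω·-0.162 = -0.235
  x_3: GS value = (-10 - (2)·-1.595 - (3)·-0.235) / (9) = -0.678;  x_3 ← (1−ω)·0.000 + ω·-0.678 = -0.983

(-1.595, -0.235, -0.983)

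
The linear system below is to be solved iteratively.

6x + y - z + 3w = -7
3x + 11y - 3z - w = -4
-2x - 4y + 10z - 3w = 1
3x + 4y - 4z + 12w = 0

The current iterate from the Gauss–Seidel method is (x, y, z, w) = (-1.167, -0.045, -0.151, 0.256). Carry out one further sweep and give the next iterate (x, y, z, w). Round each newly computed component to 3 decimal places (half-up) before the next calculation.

(-1.312, -0.024, -0.095, 0.304)

One sweep:
  x = (-7 - (1)·-0.045 - (-1)·-0.151 - (3)·0.256) / (6) = -1.312
  y = (-4 - (3)·-1.312 - (-3)·-0.151 - (-1)·0.256) / (11) = -0.024
  z = (1 - (-2)·-1.312 - (-4)·-0.024 - (-3)·0.256) / (10) = -0.095
  w = (0 - (3)·-1.312 - (4)·-0.024 - (-4)·-0.095) / (12) = 0.304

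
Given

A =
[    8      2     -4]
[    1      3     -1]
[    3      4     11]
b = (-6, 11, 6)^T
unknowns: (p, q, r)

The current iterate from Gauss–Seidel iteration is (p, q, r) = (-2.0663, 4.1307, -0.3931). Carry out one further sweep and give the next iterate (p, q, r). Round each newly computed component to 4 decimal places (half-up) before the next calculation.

(-1.9792, 4.1954, -0.4404)

One sweep:
  p = (-6 - (2)·4.1307 - (-4)·-0.3931) / (8) = -1.9792
  q = (11 - (1)·-1.9792 - (-1)·-0.3931) / (3) = 4.1954
  r = (6 - (3)·-1.9792 - (4)·4.1954) / (11) = -0.4404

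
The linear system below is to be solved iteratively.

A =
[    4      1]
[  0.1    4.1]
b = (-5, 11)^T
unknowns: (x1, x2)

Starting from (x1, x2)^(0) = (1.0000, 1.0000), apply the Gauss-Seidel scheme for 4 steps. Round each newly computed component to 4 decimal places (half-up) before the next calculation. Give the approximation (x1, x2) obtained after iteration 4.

(-1.9325, 2.7301)

Iteration 1:
  x1 = (-5 - (1)·1.0000) / (4) = -1.5000
  x2 = (11 - (0.1)·-1.5000) / (4.1) = 2.7195
Iteration 2:
  x1 = (-5 - (1)·2.7195) / (4) = -1.9299
  x2 = (11 - (0.1)·-1.9299) / (4.1) = 2.7300
Iteration 3:
  x1 = (-5 - (1)·2.7300) / (4) = -1.9325
  x2 = (11 - (0.1)·-1.9325) / (4.1) = 2.7301
Iteration 4:
  x1 = (-5 - (1)·2.7301) / (4) = -1.9325
  x2 = (11 - (0.1)·-1.9325) / (4.1) = 2.7301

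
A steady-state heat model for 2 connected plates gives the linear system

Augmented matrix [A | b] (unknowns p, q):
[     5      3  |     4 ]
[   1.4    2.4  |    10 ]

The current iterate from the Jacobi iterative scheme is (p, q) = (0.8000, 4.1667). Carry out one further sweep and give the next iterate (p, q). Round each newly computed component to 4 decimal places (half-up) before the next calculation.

One sweep:
  p = (4 - (3)·4.1667) / (5) = -1.7000
  q = (10 - (1.4)·0.8000) / (2.4) = 3.7000

(-1.7000, 3.7000)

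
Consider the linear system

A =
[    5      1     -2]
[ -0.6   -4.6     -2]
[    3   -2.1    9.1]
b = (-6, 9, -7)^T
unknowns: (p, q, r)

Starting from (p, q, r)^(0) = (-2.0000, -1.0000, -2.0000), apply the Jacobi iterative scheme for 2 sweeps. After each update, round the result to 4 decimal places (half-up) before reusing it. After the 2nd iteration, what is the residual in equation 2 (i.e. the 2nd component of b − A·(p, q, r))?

Iteration 1:
  p = (-6 - (1)·-1.0000 - (-2)·-2.0000) / (5) = -1.8000
  q = (9 - (-0.6)·-2.0000 - (-2)·-2.0000) / (-4.6) = -0.8261
  r = (-7 - (3)·-2.0000 - (-2.1)·-1.0000) / (9.1) = -0.3407
Iteration 2:
  p = (-6 - (1)·-0.8261 - (-2)·-0.3407) / (5) = -1.1711
  q = (9 - (-0.6)·-1.8000 - (-2)·-0.3407) / (-4.6) = -1.5736
  r = (-7 - (3)·-1.8000 - (-2.1)·-0.8261) / (9.1) = -0.3665
Residual b − A·x = (0.6961, 0.3258, -3.4561)

0.3258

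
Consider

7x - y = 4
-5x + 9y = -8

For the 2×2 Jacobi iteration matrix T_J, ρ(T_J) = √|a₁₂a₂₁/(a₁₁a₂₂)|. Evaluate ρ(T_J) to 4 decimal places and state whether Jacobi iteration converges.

a₁₂a₂₁/(a₁₁a₂₂) = (-1)·(-5) / ((7)·(9)) = 0.079365
ρ = √|0.079365| = √0.079365 = 0.2817
ρ < 1, so Jacobi converges

0.2817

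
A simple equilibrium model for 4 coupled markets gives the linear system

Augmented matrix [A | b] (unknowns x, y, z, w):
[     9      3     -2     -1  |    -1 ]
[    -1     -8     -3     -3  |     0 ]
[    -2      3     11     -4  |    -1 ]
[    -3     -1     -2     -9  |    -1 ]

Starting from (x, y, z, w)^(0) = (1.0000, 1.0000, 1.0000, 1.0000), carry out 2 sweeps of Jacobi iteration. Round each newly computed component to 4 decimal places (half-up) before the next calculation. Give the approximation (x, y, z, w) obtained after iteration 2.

(0.1592, 0.1541, -0.0745, 0.2050)

Iteration 1:
  x = (-1 - (3)·1.0000 - (-2)·1.0000 - (-1)·1.0000) / (9) = -0.1111
  y = (0 - (-1)·1.0000 - (-3)·1.0000 - (-3)·1.0000) / (-8) = -0.8750
  z = (-1 - (-2)·1.0000 - (3)·1.0000 - (-4)·1.0000) / (11) = 0.1818
  w = (-1 - (-3)·1.0000 - (-1)·1.0000 - (-2)·1.0000) / (-9) = -0.5556
Iteration 2:
  x = (-1 - (3)·-0.8750 - (-2)·0.1818 - (-1)·-0.5556) / (9) = 0.1592
  y = (0 - (-1)·-0.1111 - (-3)·0.1818 - (-3)·-0.5556) / (-8) = 0.1541
  z = (-1 - (-2)·-0.1111 - (3)·-0.8750 - (-4)·-0.5556) / (11) = -0.0745
  w = (-1 - (-3)·-0.1111 - (-1)·-0.8750 - (-2)·0.1818) / (-9) = 0.2050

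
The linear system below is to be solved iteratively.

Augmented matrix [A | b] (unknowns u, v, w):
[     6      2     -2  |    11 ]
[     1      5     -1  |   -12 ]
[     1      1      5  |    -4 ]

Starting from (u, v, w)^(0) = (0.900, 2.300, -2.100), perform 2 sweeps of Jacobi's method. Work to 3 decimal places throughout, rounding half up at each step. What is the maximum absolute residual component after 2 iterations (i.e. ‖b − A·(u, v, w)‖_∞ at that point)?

2.227

Iteration 1:
  u = (11 - (2)·2.300 - (-2)·-2.100) / (6) = 0.367
  v = (-12 - (1)·0.900 - (-1)·-2.100) / (5) = -3.000
  w = (-4 - (1)·0.900 - (1)·2.300) / (5) = -1.440
Iteration 2:
  u = (11 - (2)·-3.000 - (-2)·-1.440) / (6) = 2.353
  v = (-12 - (1)·0.367 - (-1)·-1.440) / (5) = -2.761
  w = (-4 - (1)·0.367 - (1)·-3.000) / (5) = -0.273
Residual b − A·x = (1.858, -0.821, -2.227); ∞-norm = 2.227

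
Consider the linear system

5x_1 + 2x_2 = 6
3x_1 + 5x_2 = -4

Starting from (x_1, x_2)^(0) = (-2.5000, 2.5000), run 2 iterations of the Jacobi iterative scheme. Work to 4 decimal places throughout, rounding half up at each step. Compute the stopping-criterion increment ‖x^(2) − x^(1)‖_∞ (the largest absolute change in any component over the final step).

1.6200

Iteration 1:
  x_1 = (6 - (2)·2.5000) / (5) = 0.2000
  x_2 = (-4 - (3)·-2.5000) / (5) = 0.7000
Iteration 2:
  x_1 = (6 - (2)·0.7000) / (5) = 0.9200
  x_2 = (-4 - (3)·0.2000) / (5) = -0.9200
Change: (0.7200, -1.6200) → max |·| = 1.6200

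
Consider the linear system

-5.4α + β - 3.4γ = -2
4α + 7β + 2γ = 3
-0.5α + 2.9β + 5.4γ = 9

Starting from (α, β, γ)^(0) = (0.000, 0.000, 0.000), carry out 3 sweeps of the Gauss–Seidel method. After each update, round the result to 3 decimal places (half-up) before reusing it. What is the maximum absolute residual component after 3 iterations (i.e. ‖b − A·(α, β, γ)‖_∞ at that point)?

0.091

Iteration 1:
  α = (-2 - (1)·0.000 - (-3.4)·0.000) / (-5.4) = 0.370
  β = (3 - (4)·0.370 - (2)·0.000) / (7) = 0.217
  γ = (9 - (-0.5)·0.370 - (2.9)·0.217) / (5.4) = 1.584
Iteration 2:
  α = (-2 - (1)·0.217 - (-3.4)·1.584) / (-5.4) = -0.587
  β = (3 - (4)·-0.587 - (2)·1.584) / (7) = 0.311
  γ = (9 - (-0.5)·-0.587 - (2.9)·0.311) / (5.4) = 1.445
Iteration 3:
  α = (-2 - (1)·0.311 - (-3.4)·1.445) / (-5.4) = -0.482
  β = (3 - (4)·-0.482 - (2)·1.445) / (7) = 0.291
  γ = (9 - (-0.5)·-0.482 - (2.9)·0.291) / (5.4) = 1.466
Residual b − A·x = (0.091, -0.041, -0.001); ∞-norm = 0.091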